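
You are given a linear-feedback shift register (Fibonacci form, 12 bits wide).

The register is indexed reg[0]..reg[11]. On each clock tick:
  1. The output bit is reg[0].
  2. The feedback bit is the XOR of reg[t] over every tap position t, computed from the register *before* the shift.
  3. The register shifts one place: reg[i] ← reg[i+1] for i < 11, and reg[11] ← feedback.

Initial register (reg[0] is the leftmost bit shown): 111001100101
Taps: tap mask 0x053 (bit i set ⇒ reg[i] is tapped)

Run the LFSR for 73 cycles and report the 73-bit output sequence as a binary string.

tick  register→output (feedback)
  0  111001100101→1 (1)
  1  110011001011→1 (1)
  2  100110010111→1 (0)
  3  001100101110→0 (1)
  4  011001011101→0 (1)
  5  110010111011→1 (0)
  6  100101110110→1 (0)
  7  001011101100→0 (0)
  8  010111011000→0 (0)
  9  101110110000→1 (1)
 10  011101100001→0 (0)
 11  111011000010→1 (1)
 12  110110000101→1 (1)
 13  101100001011→1 (1)
 14  011000010111→0 (1)
 15  110000101111→1 (1)
 16  100001011111→1 (1)
 17  000010111111→0 (0)
 18  000101111110→0 (1)
 19  001011111101→0 (0)
 20  010111111010→0 (1)
 21  101111110101→1 (1)
 22  011111101011→0 (1)
 23  111111010111→1 (1)
 24  111110101111→1 (0)
 25  111101011110→1 (0)
 26  111010111100→1 (0)
 27  110101111000→1 (1)
 28  101011110001→1 (1)
 29  010111100011→0 (1)
 30  101111000111→1 (0)
 31  011110001110→0 (0)
 32  111100011100→1 (0)
 33  111000111000→1 (1)
 34  110001110001→1 (1)
 35  100011100011→1 (1)
 36  000111000111→0 (1)
 37  001110001111→0 (1)
 38  011100011111→0 (1)
 39  111000111111→1 (1)
 40  110001111111→1 (1)
 41  100011111111→1 (1)
 42  000111111111→0 (0)
 43  001111111110→0 (0)
 44  011111111100→0 (1)
 45  111111111001→1 (0)
 46  111111110010→1 (0)
 47  111111100100→1 (0)
 48  111111001000→1 (1)
 49  111110010001→1 (1)
 50  111100100011→1 (1)
 51  111001000111→1 (0)
 52  110010001110→1 (1)
 53  100100011101→1 (1)
 54  001000111011→0 (1)
 55  010001110111→0 (0)
 56  100011101110→1 (1)
 57  000111011101→0 (1)
 58  001110111011→0 (0)
 59  011101110110→0 (0)
 60  111011101100→1 (0)
 61  110111011000→1 (1)
 62  101110110001→1 (1)
 63  011101100011→0 (0)
 64  111011000110→1 (1)
 65  110110001101→1 (1)
 66  101100011011→1 (1)
 67  011000110111→0 (0)
 68  110001101110→1 (1)
 69  100011011101→1 (0)
 70  000110111010→0 (0)
 71  001101110100→0 (1)
 72  011011101001→0 (1)

1110011001011101100001011111101011110001110001111111110010001110111011000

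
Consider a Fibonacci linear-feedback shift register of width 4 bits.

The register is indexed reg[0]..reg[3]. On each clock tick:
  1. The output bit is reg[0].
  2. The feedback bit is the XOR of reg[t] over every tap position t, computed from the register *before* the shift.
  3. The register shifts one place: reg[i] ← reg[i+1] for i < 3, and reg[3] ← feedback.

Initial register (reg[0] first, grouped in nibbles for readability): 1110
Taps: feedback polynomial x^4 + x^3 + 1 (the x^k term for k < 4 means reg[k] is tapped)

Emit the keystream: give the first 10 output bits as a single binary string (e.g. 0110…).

step | reg (before) | out | fb
   0 | 1110 | 1 | 1
   1 | 1101 | 1 | 0
   2 | 1010 | 1 | 1
   3 | 0101 | 0 | 1
   4 | 1011 | 1 | 0
   5 | 0110 | 0 | 0
   6 | 1100 | 1 | 1
   7 | 1001 | 1 | 0
   8 | 0010 | 0 | 0
   9 | 0100 | 0 | 0

1110101100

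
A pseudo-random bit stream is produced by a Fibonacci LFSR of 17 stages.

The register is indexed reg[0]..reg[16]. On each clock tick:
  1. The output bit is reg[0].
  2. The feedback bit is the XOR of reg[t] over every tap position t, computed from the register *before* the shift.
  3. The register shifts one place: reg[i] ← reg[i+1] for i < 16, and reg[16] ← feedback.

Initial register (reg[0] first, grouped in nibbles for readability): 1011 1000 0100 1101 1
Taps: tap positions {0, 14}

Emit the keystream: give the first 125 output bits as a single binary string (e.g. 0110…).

tick  register→output (feedback)
  0  10111000010011011→1 (1)
  1  01110000100110111→0 (1)
  2  11100001001101111→1 (0)
  3  11000010011011110→1 (0)
  4  10000100110111100→1 (0)
  5  00001001101111000→0 (0)
  6  00010011011110000→0 (0)
  7  00100110111100000→0 (0)
  8  01001101111000000→0 (0)
  9  10011011110000000→1 (1)
 10  00110111100000001→0 (0)
 11  01101111000000010→0 (0)
 12  11011110000000100→1 (0)
 13  10111100000001000→1 (1)
 14  01111000000010001→0 (0)
 15  11110000000100010→1 (1)
 16  11100000001000101→1 (0)
 17  11000000010001010→1 (1)
 18  10000000100010101→1 (0)
 19  00000001000101010→0 (0)
 20  00000010001010100→0 (1)
 21  00000100010101001→0 (0)
 22  00001000101010010→0 (0)
 23  00010001010100100→0 (1)
 24  00100010101001001→0 (0)
 25  01000101010010010→0 (0)
 26  10001010100100100→1 (0)
 27  00010101001001000→0 (0)
 28  00101010010010000→0 (0)
 29  01010100100100000→0 (0)
 30  10101001001000000→1 (1)
 31  01010010010000001→0 (0)
 32  10100100100000010→1 (1)
 33  01001001000000101→0 (1)
 34  10010010000001011→1 (1)
 35  00100100000010111→0 (1)
 36  01001000000101111→0 (1)
 37  10010000001011111→1 (0)
 38  00100000010111110→0 (1)
 39  01000000101111101→0 (1)
 40  10000001011111011→1 (1)
 41  00000010111110111→0 (1)
 42  00000101111101111→0 (1)
 43  00001011111011111→0 (1)
 44  00010111110111111→0 (1)
 45  00101111101111111→0 (1)
 46  01011111011111111→0 (1)
 47  10111110111111111→1 (0)
 48  01111101111111110→0 (1)
 49  11111011111111101→1 (0)
 50  11110111111111010→1 (1)
 51  11101111111110101→1 (0)
 52  11011111111101010→1 (1)
 53  10111111111010101→1 (0)
 54  01111111110101010→0 (0)
 55  11111111101010100→1 (0)
 56  11111111010101000→1 (1)
 57  11111110101010001→1 (1)
 58  11111101010100011→1 (1)
 59  11111010101000111→1 (0)
 60  11110101010001110→1 (0)
 61  11101010100011100→1 (0)
 62  11010101000111000→1 (1)
 63  10101010001110001→1 (1)
 64  01010100011100011→0 (0)
 65  10101000111000110→1 (0)
 66  01010001110001100→0 (1)
 67  10100011100011001→1 (1)
 68  01000111000110011→0 (0)
 69  10001110001100110→1 (0)
 70  00011100011001100→0 (1)
 71  00111000110011001→0 (0)
 72  01110001100110010→0 (0)
 73  11100011001100100→1 (0)
 74  11000110011001000→1 (1)
 75  10001100110010001→1 (1)
 76  00011001100100011→0 (0)
 77  00110011001000110→0 (1)
 78  01100110010001101→0 (1)
 79  11001100100011011→1 (1)
 80  10011001000110111→1 (0)
 81  00110010001101110→0 (1)
 82  01100100011011101→0 (1)
 83  11001000110111011→1 (1)
 84  10010001101110111→1 (0)
 85  00100011011101110→0 (1)
 86  01000110111011101→0 (1)
 87  10001101110111011→1 (1)
 88  00011011101110111→0 (1)
 89  00110111011101111→0 (1)
 90  01101110111011111→0 (1)
 91  11011101110111111→1 (0)
 92  10111011101111110→1 (0)
 93  01110111011111100→0 (1)
 94  11101110111111001→1 (1)
 95  11011101111110011→1 (1)
 96  10111011111100111→1 (0)
 97  01110111111001110→0 (1)
 98  11101111110011101→1 (0)
 99  11011111100111010→1 (1)
100  10111111001110101→1 (0)
101  01111110011101010→0 (0)
102  11111100111010100→1 (0)
103  11111001110101000→1 (1)
104  11110011101010001→1 (1)
105  11100111010100011→1 (1)
106  11001110101000111→1 (0)
107  10011101010001110→1 (0)
108  00111010100011100→0 (1)
109  01110101000111001→0 (0)
110  11101010001110010→1 (1)
111  11010100011100101→1 (0)
112  10101000111001010→1 (1)
113  01010001110010101→0 (1)
114  10100011100101011→1 (1)
115  01000111001010111→0 (1)
116  10001110010101111→1 (0)
117  00011100101011110→0 (1)
118  00111001010111101→0 (1)
119  01110010101111011→0 (0)
120  11100101011110110→1 (0)
121  11001010111101100→1 (0)
122  10010101111011000→1 (1)
123  00101011110110001→0 (0)
124  01010111101100010→0 (0)

10111000010011011110000000100010101001001000000101111101111111110101010001110001100110010001101110111011111100111010100011100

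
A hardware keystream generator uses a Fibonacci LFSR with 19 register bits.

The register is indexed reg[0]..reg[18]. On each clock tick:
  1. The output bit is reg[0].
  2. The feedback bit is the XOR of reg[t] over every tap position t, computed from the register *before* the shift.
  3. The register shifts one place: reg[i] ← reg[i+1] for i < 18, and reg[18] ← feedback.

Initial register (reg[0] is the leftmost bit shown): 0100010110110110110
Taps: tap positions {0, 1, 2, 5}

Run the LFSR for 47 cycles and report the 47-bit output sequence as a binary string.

k : reg_k → out_k, fb_k
0: 0100010110110110110 → 0, fb=0
1: 1000101101101101100 → 1, fb=1
2: 0001011011011011001 → 0, fb=1
3: 0010110110110110011 → 0, fb=0
4: 0101101101101100110 → 0, fb=1
5: 1011011011011001101 → 1, fb=1
6: 0110110110110011011 → 0, fb=1
7: 1101101101100110111 → 1, fb=0
8: 1011011011001101110 → 1, fb=1
9: 0110110110011011101 → 0, fb=1
10: 1101101100110111011 → 1, fb=0
11: 1011011001101110110 → 1, fb=1
12: 0110110011011101101 → 0, fb=1
13: 1101100110111011011 → 1, fb=0
14: 1011001101110110110 → 1, fb=0
15: 0110011011101101100 → 0, fb=1
16: 1100110111011011001 → 1, fb=1
17: 1001101110110110011 → 1, fb=1
18: 0011011101101100111 → 0, fb=0
19: 0110111011011001110 → 0, fb=1
20: 1101110110110011101 → 1, fb=1
21: 1011101101100111011 → 1, fb=0
22: 0111011011001110110 → 0, fb=1
23: 1110110110011101101 → 1, fb=0
24: 1101101100111011010 → 1, fb=0
25: 1011011001110110100 → 1, fb=1
26: 0110110011101101001 → 0, fb=1
27: 1101100111011010011 → 1, fb=0
28: 1011001110110100110 → 1, fb=0
29: 0110011101101001100 → 0, fb=1
30: 1100111011010011001 → 1, fb=1
31: 1001110110100110011 → 1, fb=0
32: 0011101101001100110 → 0, fb=1
33: 0111011010011001101 → 0, fb=1
34: 1110110100110011011 → 1, fb=0
35: 1101101001100110110 → 1, fb=0
36: 1011010011001101100 → 1, fb=1
37: 0110100110011011001 → 0, fb=0
38: 1101001100110110010 → 1, fb=0
39: 1010011001101100100 → 1, fb=1
40: 0100110011011001001 → 0, fb=0
41: 1001100110110010010 → 1, fb=1
42: 0011001101100100101 → 0, fb=1
43: 0110011011001001011 → 0, fb=1
44: 1100110110010010111 → 1, fb=1
45: 1001101100100101111 → 1, fb=1
46: 0011011001001011111 → 0, fb=0

01000101101101101100110111011011001110110100110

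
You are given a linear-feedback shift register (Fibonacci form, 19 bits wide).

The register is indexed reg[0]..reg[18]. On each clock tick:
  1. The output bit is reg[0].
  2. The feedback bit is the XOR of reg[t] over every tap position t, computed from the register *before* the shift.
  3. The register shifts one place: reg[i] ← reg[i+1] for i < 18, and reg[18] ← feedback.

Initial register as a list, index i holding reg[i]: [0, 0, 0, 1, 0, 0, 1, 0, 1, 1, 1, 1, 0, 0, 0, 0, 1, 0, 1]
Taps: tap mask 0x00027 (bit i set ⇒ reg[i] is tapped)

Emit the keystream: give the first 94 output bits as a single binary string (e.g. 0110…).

0001001011110000101001000101100011111110110100101010010001001101001111101000100010001101000101

k : reg_k → out_k, fb_k
0: 0001001011110000101 → 0, fb=0
1: 0010010111100001010 → 0, fb=0
2: 0100101111000010100 → 0, fb=1
3: 1001011110000101001 → 1, fb=0
4: 0010111100001010010 → 0, fb=0
5: 0101111000010100100 → 0, fb=0
6: 1011110000101001000 → 1, fb=1
7: 0111100001010010001 → 0, fb=0
8: 1111000010100100010 → 1, fb=1
9: 1110000101001000101 → 1, fb=1
10: 1100001010010001011 → 1, fb=0
11: 1000010100100010110 → 1, fb=0
12: 0000101001000101100 → 0, fb=0
13: 0001010010001011000 → 0, fb=1
14: 0010100100010110001 → 0, fb=1
15: 0101001000101100011 → 0, fb=1
16: 1010010001011000111 → 1, fb=1
17: 0100100010110001111 → 0, fb=1
18: 1001000101100011111 → 1, fb=1
19: 0010001011000111111 → 0, fb=1
20: 0100010110001111111 → 0, fb=0
21: 1000101100011111110 → 1, fb=1
22: 0001011000111111101 → 0, fb=1
23: 0010110001111111011 → 0, fb=0
24: 0101100011111110110 → 0, fb=1
25: 1011000111111101101 → 1, fb=0
26: 0110001111111011010 → 0, fb=0
27: 1100011111110110100 → 1, fb=1
28: 1000111111101101001 → 1, fb=0
29: 0001111111011010010 → 0, fb=1
30: 0011111110110100101 → 0, fb=0
31: 0111111101101001010 → 0, fb=1
32: 1111111011010010101 → 1, fb=0
33: 1111110110100101010 → 1, fb=0
34: 1111101101001010100 → 1, fb=1
35: 1111011010010101001 → 1, fb=0
36: 1110110100101010010 → 1, fb=0
37: 1101101001010100100 → 1, fb=0
38: 1011010010101001000 → 1, fb=1
39: 0110100101010010001 → 0, fb=0
40: 1101001010100100010 → 1, fb=0
41: 1010010101001000100 → 1, fb=1
42: 0100101010010001001 → 0, fb=1
43: 1001010100100010011 → 1, fb=0
44: 0010101001000100110 → 0, fb=1
45: 0101010010001001101 → 0, fb=0
46: 1010100100010011010 → 1, fb=0
47: 0101001000100110100 → 0, fb=1
48: 1010010001001101001 → 1, fb=1
49: 0100100010011010011 → 0, fb=1
50: 1001000100110100111 → 1, fb=1
51: 0010001001101001111 → 0, fb=1
52: 0100010011010011111 → 0, fb=0
53: 1000100110100111110 → 1, fb=1
54: 0001001101001111101 → 0, fb=0
55: 0010011010011111010 → 0, fb=0
56: 0100110100111110100 → 0, fb=0
57: 1001101001111101000 → 1, fb=1
58: 0011010011111010001 → 0, fb=0
59: 0110100111110100010 → 0, fb=0
60: 1101001111101000100 → 1, fb=0
61: 1010011111010001000 → 1, fb=1
62: 0100111110100010001 → 0, fb=0
63: 1001111101000100010 → 1, fb=0
64: 0011111010001000100 → 0, fb=0
65: 0111110100010001000 → 0, fb=1
66: 1111101000100010001 → 1, fb=1
67: 1111010001000100011 → 1, fb=0
68: 1110100010001000110 → 1, fb=1
69: 1101000100010001101 → 1, fb=0
70: 1010001000100011010 → 1, fb=0
71: 0100010001000110100 → 0, fb=0
72: 1000100010001101000 → 1, fb=1
73: 0001000100011010001 → 0, fb=0
74: 0010001000110100010 → 0, fb=1
75: 0100010001101000101 → 0, fb=0
76: 1000100011010001010 → 1, fb=1
77: 0001000110100010101 → 0, fb=0
78: 0010001101000101010 → 0, fb=1
79: 0100011010001010101 → 0, fb=0
80: 1000110100010101010 → 1, fb=0
81: 0001101000101010100 → 0, fb=0
82: 0011010001010101000 → 0, fb=0
83: 0110100010101010000 → 0, fb=0
84: 1101000101010100000 → 1, fb=0
85: 1010001010101000000 → 1, fb=0
86: 0100010101010000000 → 0, fb=0
87: 1000101010100000000 → 1, fb=1
88: 0001010101000000001 → 0, fb=1
89: 0010101010000000011 → 0, fb=1
90: 0101010100000000111 → 0, fb=0
91: 1010101000000001110 → 1, fb=0
92: 0101010000000011100 → 0, fb=0
93: 1010100000000111000 → 1, fb=0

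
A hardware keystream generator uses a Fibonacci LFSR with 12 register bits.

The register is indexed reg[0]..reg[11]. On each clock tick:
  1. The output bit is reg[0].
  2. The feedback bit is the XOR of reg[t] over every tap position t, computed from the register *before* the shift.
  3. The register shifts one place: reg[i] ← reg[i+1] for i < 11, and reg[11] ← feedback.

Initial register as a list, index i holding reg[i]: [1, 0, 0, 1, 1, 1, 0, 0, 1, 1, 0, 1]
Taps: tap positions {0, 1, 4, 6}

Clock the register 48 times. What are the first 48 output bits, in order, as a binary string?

k : reg_k → out_k, fb_k
0: 100111001101 → 1, fb=0
1: 001110011010 → 0, fb=1
2: 011100110101 → 0, fb=0
3: 111001101010 → 1, fb=1
4: 110011010101 → 1, fb=1
5: 100110101011 → 1, fb=1
6: 001101010111 → 0, fb=0
7: 011010101110 → 0, fb=1
8: 110101011101 → 1, fb=0
9: 101010111010 → 1, fb=1
10: 010101110101 → 0, fb=0
11: 101011101010 → 1, fb=1
12: 010111010101 → 0, fb=0
13: 101110101010 → 1, fb=1
14: 011101010101 → 0, fb=1
15: 111010101011 → 1, fb=0
16: 110101010110 → 1, fb=0
17: 101010101100 → 1, fb=1
18: 010101011001 → 0, fb=1
19: 101010110011 → 1, fb=1
20: 010101100111 → 0, fb=0
21: 101011001110 → 1, fb=0
22: 010110011100 → 0, fb=0
23: 101100111000 → 1, fb=0
24: 011001110000 → 0, fb=0
25: 110011100000 → 1, fb=0
26: 100111000000 → 1, fb=0
27: 001110000000 → 0, fb=1
28: 011100000001 → 0, fb=1
29: 111000000011 → 1, fb=0
30: 110000000110 → 1, fb=0
31: 100000001100 → 1, fb=1
32: 000000011001 → 0, fb=0
33: 000000110010 → 0, fb=1
34: 000001100101 → 0, fb=1
35: 000011001011 → 0, fb=1
36: 000110010111 → 0, fb=1
37: 001100101111 → 0, fb=1
38: 011001011111 → 0, fb=1
39: 110010111111 → 1, fb=0
40: 100101111110 → 1, fb=0
41: 001011111100 → 0, fb=0
42: 010111111000 → 0, fb=1
43: 101111110001 → 1, fb=1
44: 011111100011 → 0, fb=1
45: 111111000111 → 1, fb=1
46: 111110001111 → 1, fb=1
47: 111100011111 → 1, fb=0

100111001101010111010101011001110000000110010111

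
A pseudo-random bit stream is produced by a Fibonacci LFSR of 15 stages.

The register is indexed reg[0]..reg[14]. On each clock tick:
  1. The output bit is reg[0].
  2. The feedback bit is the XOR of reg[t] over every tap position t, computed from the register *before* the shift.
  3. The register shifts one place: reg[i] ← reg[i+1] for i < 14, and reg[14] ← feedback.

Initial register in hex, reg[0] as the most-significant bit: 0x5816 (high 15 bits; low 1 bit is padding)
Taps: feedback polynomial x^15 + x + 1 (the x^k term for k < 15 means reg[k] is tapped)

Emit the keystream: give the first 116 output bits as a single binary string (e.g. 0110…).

01011000000101111101000001110000111000010010001001000110110011011001011010101101011101111110111100110000011000101010

tick  register→output (feedback)
  0  010110000001011→0 (1)
  1  101100000010111→1 (1)
  2  011000000101111→0 (1)
  3  110000001011111→1 (0)
  4  100000010111110→1 (1)
  5  000000101111101→0 (0)
  6  000001011111010→0 (0)
  7  000010111110100→0 (0)
  8  000101111101000→0 (0)
  9  001011111010000→0 (0)
 10  010111110100000→0 (1)
 11  101111101000001→1 (1)
 12  011111010000011→0 (1)
 13  111110100000111→1 (0)
 14  111101000001110→1 (0)
 15  111010000011100→1 (0)
 16  110100000111000→1 (0)
 17  101000001110000→1 (1)
 18  010000011100001→0 (1)
 19  100000111000011→1 (1)
 20  000001110000111→0 (0)
 21  000011100001110→0 (0)
 22  000111000011100→0 (0)
 23  001110000111000→0 (0)
 24  011100001110000→0 (1)
 25  111000011100001→1 (0)
 26  110000111000010→1 (0)
 27  100001110000100→1 (1)
 28  000011100001001→0 (0)
 29  000111000010010→0 (0)
 30  001110000100100→0 (0)
 31  011100001001000→0 (1)
 32  111000010010001→1 (0)
 33  110000100100010→1 (0)
 34  100001001000100→1 (1)
 35  000010010001001→0 (0)
 36  000100100010010→0 (0)
 37  001001000100100→0 (0)
 38  010010001001000→0 (1)
 39  100100010010001→1 (1)
 40  001000100100011→0 (0)
 41  010001001000110→0 (1)
 42  100010010001101→1 (1)
 43  000100100011011→0 (0)
 44  001001000110110→0 (0)
 45  010010001101100→0 (1)
 46  100100011011001→1 (1)
 47  001000110110011→0 (0)
 48  010001101100110→0 (1)
 49  100011011001101→1 (1)
 50  000110110011011→0 (0)
 51  001101100110110→0 (0)
 52  011011001101100→0 (1)
 53  110110011011001→1 (0)
 54  101100110110010→1 (1)
 55  011001101100101→0 (1)
 56  110011011001011→1 (0)
 57  100110110010110→1 (1)
 58  001101100101101→0 (0)
 59  011011001011010→0 (1)
 60  110110010110101→1 (0)
 61  101100101101010→1 (1)
 62  011001011010101→0 (1)
 63  110010110101011→1 (0)
 64  100101101010110→1 (1)
 65  001011010101101→0 (0)
 66  010110101011010→0 (1)
 67  101101010110101→1 (1)
 68  011010101101011→0 (1)
 69  110101011010111→1 (0)
 70  101010110101110→1 (1)
 71  010101101011101→0 (1)
 72  101011010111011→1 (1)
 73  010110101110111→0 (1)
 74  101101011101111→1 (1)
 75  011010111011111→0 (1)
 76  110101110111111→1 (0)
 77  101011101111110→1 (1)
 78  010111011111101→0 (1)
 79  101110111111011→1 (1)
 80  011101111110111→0 (1)
 81  111011111101111→1 (0)
 82  110111111011110→1 (0)
 83  101111110111100→1 (1)
 84  011111101111001→0 (1)
 85  111111011110011→1 (0)
 86  111110111100110→1 (0)
 87  111101111001100→1 (0)
 88  111011110011000→1 (0)
 89  110111100110000→1 (0)
 90  101111001100000→1 (1)
 91  011110011000001→0 (1)
 92  111100110000011→1 (0)
 93  111001100000110→1 (0)
 94  110011000001100→1 (0)
 95  100110000011000→1 (1)
 96  001100000110001→0 (0)
 97  011000001100010→0 (1)
 98  110000011000101→1 (0)
 99  100000110001010→1 (1)
100  000001100010101→0 (0)
101  000011000101010→0 (0)
102  000110001010100→0 (0)
103  001100010101000→0 (0)
104  011000101010000→0 (1)
105  110001010100001→1 (0)
106  100010101000010→1 (1)
107  000101010000101→0 (0)
108  001010100001010→0 (0)
109  010101000010100→0 (1)
110  101010000101001→1 (1)
111  010100001010011→0 (1)
112  101000010100111→1 (1)
113  010000101001111→0 (1)
114  100001010011111→1 (1)
115  000010100111111→0 (0)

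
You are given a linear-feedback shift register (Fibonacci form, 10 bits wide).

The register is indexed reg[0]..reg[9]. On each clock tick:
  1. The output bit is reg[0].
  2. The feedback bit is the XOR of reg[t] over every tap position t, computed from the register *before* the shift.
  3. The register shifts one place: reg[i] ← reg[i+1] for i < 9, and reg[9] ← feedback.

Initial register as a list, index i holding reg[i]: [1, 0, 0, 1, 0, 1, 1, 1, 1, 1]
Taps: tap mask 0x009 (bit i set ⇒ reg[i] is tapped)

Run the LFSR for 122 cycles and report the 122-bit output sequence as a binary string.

k : reg_k → out_k, fb_k
0: 1001011111 → 1, fb=0
1: 0010111110 → 0, fb=0
2: 0101111100 → 0, fb=1
3: 1011111001 → 1, fb=0
4: 0111110010 → 0, fb=1
5: 1111100101 → 1, fb=0
6: 1111001010 → 1, fb=0
7: 1110010100 → 1, fb=1
8: 1100101001 → 1, fb=1
9: 1001010011 → 1, fb=0
10: 0010100110 → 0, fb=0
11: 0101001100 → 0, fb=1
12: 1010011001 → 1, fb=1
13: 0100110011 → 0, fb=0
14: 1001100110 → 1, fb=0
15: 0011001100 → 0, fb=1
16: 0110011001 → 0, fb=0
17: 1100110010 → 1, fb=1
18: 1001100101 → 1, fb=0
19: 0011001010 → 0, fb=1
20: 0110010101 → 0, fb=0
21: 1100101010 → 1, fb=1
22: 1001010101 → 1, fb=0
23: 0010101010 → 0, fb=0
24: 0101010100 → 0, fb=1
25: 1010101001 → 1, fb=1
26: 0101010011 → 0, fb=1
27: 1010100111 → 1, fb=1
28: 0101001111 → 0, fb=1
29: 1010011111 → 1, fb=1
30: 0100111111 → 0, fb=0
31: 1001111110 → 1, fb=0
32: 0011111100 → 0, fb=1
33: 0111111001 → 0, fb=1
34: 1111110011 → 1, fb=0
35: 1111100110 → 1, fb=0
36: 1111001100 → 1, fb=0
37: 1110011000 → 1, fb=1
38: 1100110001 → 1, fb=1
39: 1001100011 → 1, fb=0
40: 0011000110 → 0, fb=1
41: 0110001101 → 0, fb=0
42: 1100011010 → 1, fb=1
43: 1000110101 → 1, fb=1
44: 0001101011 → 0, fb=1
45: 0011010111 → 0, fb=1
46: 0110101111 → 0, fb=0
47: 1101011110 → 1, fb=0
48: 1010111100 → 1, fb=1
49: 0101111001 → 0, fb=1
50: 1011110011 → 1, fb=0
51: 0111100110 → 0, fb=1
52: 1111001101 → 1, fb=0
53: 1110011010 → 1, fb=1
54: 1100110101 → 1, fb=1
55: 1001101011 → 1, fb=0
56: 0011010110 → 0, fb=1
57: 0110101101 → 0, fb=0
58: 1101011010 → 1, fb=0
59: 1010110100 → 1, fb=1
60: 0101101001 → 0, fb=1
61: 1011010011 → 1, fb=0
62: 0110100110 → 0, fb=0
63: 1101001100 → 1, fb=0
64: 1010011000 → 1, fb=1
65: 0100110001 → 0, fb=0
66: 1001100010 → 1, fb=0
67: 0011000100 → 0, fb=1
68: 0110001001 → 0, fb=0
69: 1100010010 → 1, fb=1
70: 1000100101 → 1, fb=1
71: 0001001011 → 0, fb=1
72: 0010010111 → 0, fb=0
73: 0100101110 → 0, fb=0
74: 1001011100 → 1, fb=0
75: 0010111000 → 0, fb=0
76: 0101110000 → 0, fb=1
77: 1011100001 → 1, fb=0
78: 0111000010 → 0, fb=1
79: 1110000101 → 1, fb=1
80: 1100001011 → 1, fb=1
81: 1000010111 → 1, fb=1
82: 0000101111 → 0, fb=0
83: 0001011110 → 0, fb=1
84: 0010111101 → 0, fb=0
85: 0101111010 → 0, fb=1
86: 1011110101 → 1, fb=0
87: 0111101010 → 0, fb=1
88: 1111010101 → 1, fb=0
89: 1110101010 → 1, fb=1
90: 1101010101 → 1, fb=0
91: 1010101010 → 1, fb=1
92: 0101010101 → 0, fb=1
93: 1010101011 → 1, fb=1
94: 0101010111 → 0, fb=1
95: 1010101111 → 1, fb=1
96: 0101011111 → 0, fb=1
97: 1010111111 → 1, fb=1
98: 0101111111 → 0, fb=1
99: 1011111111 → 1, fb=0
100: 0111111110 → 0, fb=1
101: 1111111101 → 1, fb=0
102: 1111111010 → 1, fb=0
103: 1111110100 → 1, fb=0
104: 1111101000 → 1, fb=0
105: 1111010000 → 1, fb=0
106: 1110100000 → 1, fb=1
107: 1101000001 → 1, fb=0
108: 1010000010 → 1, fb=1
109: 0100000101 → 0, fb=0
110: 1000001010 → 1, fb=1
111: 0000010101 → 0, fb=0
112: 0000101010 → 0, fb=0
113: 0001010100 → 0, fb=1
114: 0010101001 → 0, fb=0
115: 0101010010 → 0, fb=1
116: 1010100101 → 1, fb=1
117: 0101001011 → 0, fb=1
118: 1010010111 → 1, fb=1
119: 0100101111 → 0, fb=0
120: 1001011110 → 1, fb=0
121: 0010111100 → 0, fb=0

10010111110010100110011001010101001111110011000110101111001101011010011000100101110000101111010101010111111110100000101010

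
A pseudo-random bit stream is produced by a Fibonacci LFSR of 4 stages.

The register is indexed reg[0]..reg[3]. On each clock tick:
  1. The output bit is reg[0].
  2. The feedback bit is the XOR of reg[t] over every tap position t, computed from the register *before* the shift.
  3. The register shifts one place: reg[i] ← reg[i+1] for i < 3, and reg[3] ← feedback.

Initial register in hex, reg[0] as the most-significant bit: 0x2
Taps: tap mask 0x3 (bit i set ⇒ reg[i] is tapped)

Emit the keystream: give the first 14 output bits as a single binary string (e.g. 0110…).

step | reg (before) | out | fb
   0 | 0010 | 0 | 0
   1 | 0100 | 0 | 1
   2 | 1001 | 1 | 1
   3 | 0011 | 0 | 0
   4 | 0110 | 0 | 1
   5 | 1101 | 1 | 0
   6 | 1010 | 1 | 1
   7 | 0101 | 0 | 1
   8 | 1011 | 1 | 1
   9 | 0111 | 0 | 1
  10 | 1111 | 1 | 0
  11 | 1110 | 1 | 0
  12 | 1100 | 1 | 0
  13 | 1000 | 1 | 1

00100110101111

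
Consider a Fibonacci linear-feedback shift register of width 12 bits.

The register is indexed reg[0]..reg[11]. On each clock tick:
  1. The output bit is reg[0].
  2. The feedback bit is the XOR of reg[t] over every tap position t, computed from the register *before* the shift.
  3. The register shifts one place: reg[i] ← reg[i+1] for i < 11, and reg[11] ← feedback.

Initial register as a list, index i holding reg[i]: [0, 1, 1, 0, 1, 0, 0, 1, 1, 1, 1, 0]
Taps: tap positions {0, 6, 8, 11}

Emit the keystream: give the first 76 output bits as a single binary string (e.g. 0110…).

0110100111101010111011010111011110100010100100011010011010110010111101010011

k : reg_k → out_k, fb_k
0: 011010011110 → 0, fb=1
1: 110100111101 → 1, fb=0
2: 101001111010 → 1, fb=1
3: 010011110101 → 0, fb=0
4: 100111101010 → 1, fb=1
5: 001111010101 → 0, fb=1
6: 011110101011 → 0, fb=1
7: 111101010111 → 1, fb=0
8: 111010101110 → 1, fb=1
9: 110101011101 → 1, fb=1
10: 101010111011 → 1, fb=0
11: 010101110110 → 0, fb=1
12: 101011101101 → 1, fb=0
13: 010111011010 → 0, fb=1
14: 101110110101 → 1, fb=1
15: 011101101011 → 0, fb=1
16: 111011010111 → 1, fb=0
17: 110110101110 → 1, fb=1
18: 101101011101 → 1, fb=1
19: 011010111011 → 0, fb=1
20: 110101110111 → 1, fb=1
21: 101011101111 → 1, fb=0
22: 010111011110 → 0, fb=1
23: 101110111101 → 1, fb=0
24: 011101111010 → 0, fb=0
25: 111011110100 → 1, fb=0
26: 110111101000 → 1, fb=1
27: 101111010001 → 1, fb=0
28: 011110100010 → 0, fb=1
29: 111101000101 → 1, fb=0
30: 111010001010 → 1, fb=0
31: 110100010100 → 1, fb=1
32: 101000101001 → 1, fb=0
33: 010001010010 → 0, fb=0
34: 100010100100 → 1, fb=0
35: 000101001000 → 0, fb=1
36: 001010010001 → 0, fb=1
37: 010100100011 → 0, fb=0
38: 101001000110 → 1, fb=1
39: 010010001101 → 0, fb=0
40: 100100011010 → 1, fb=0
41: 001000110100 → 0, fb=1
42: 010001101001 → 0, fb=1
43: 100011010011 → 1, fb=0
44: 000110100110 → 0, fb=1
45: 001101001101 → 0, fb=0
46: 011010011010 → 0, fb=1
47: 110100110101 → 1, fb=1
48: 101001101011 → 1, fb=0
49: 010011010110 → 0, fb=0
50: 100110101100 → 1, fb=1
51: 001101011001 → 0, fb=0
52: 011010110010 → 0, fb=1
53: 110101100101 → 1, fb=1
54: 101011001011 → 1, fb=1
55: 010110010111 → 0, fb=1
56: 101100101111 → 1, fb=0
57: 011001011110 → 0, fb=1
58: 110010111101 → 1, fb=0
59: 100101111010 → 1, fb=1
60: 001011110101 → 0, fb=0
61: 010111101010 → 0, fb=0
62: 101111010100 → 1, fb=1
63: 011110101001 → 0, fb=1
64: 111101010011 → 1, fb=0
65: 111010100110 → 1, fb=0
66: 110101001100 → 1, fb=0
67: 101010011000 → 1, fb=0
68: 010100110000 → 0, fb=1
69: 101001100001 → 1, fb=1
70: 010011000011 → 0, fb=1
71: 100110000111 → 1, fb=0
72: 001100001110 → 0, fb=1
73: 011000011101 → 0, fb=0
74: 110000111010 → 1, fb=1
75: 100001110101 → 1, fb=1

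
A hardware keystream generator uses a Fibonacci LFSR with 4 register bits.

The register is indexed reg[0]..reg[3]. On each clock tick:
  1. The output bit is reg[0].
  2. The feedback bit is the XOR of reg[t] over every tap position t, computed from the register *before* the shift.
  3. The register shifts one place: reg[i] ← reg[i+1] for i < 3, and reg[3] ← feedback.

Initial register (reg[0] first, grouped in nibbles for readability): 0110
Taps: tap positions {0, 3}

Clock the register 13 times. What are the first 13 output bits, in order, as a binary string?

tick  register→output (feedback)
  0  0110→0 (0)
  1  1100→1 (1)
  2  1001→1 (0)
  3  0010→0 (0)
  4  0100→0 (0)
  5  1000→1 (1)
  6  0001→0 (1)
  7  0011→0 (1)
  8  0111→0 (1)
  9  1111→1 (0)
 10  1110→1 (1)
 11  1101→1 (0)
 12  1010→1 (1)

0110010001111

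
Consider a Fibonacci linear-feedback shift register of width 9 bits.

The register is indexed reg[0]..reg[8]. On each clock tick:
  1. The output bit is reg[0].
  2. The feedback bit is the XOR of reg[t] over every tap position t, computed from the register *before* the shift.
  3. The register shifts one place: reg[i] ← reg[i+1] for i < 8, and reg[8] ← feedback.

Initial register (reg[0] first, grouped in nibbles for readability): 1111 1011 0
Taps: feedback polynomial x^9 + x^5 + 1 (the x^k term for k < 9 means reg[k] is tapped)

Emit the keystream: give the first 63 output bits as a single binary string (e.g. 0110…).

k : reg_k → out_k, fb_k
0: 111110110 → 1, fb=1
1: 111101101 → 1, fb=0
2: 111011010 → 1, fb=0
3: 110110100 → 1, fb=1
4: 101101001 → 1, fb=0
5: 011010010 → 0, fb=0
6: 110100100 → 1, fb=1
7: 101001001 → 1, fb=0
8: 010010010 → 0, fb=0
9: 100100100 → 1, fb=1
10: 001001001 → 0, fb=1
11: 010010011 → 0, fb=0
12: 100100110 → 1, fb=1
13: 001001101 → 0, fb=1
14: 010011011 → 0, fb=1
15: 100110111 → 1, fb=1
16: 001101111 → 0, fb=1
17: 011011111 → 0, fb=1
18: 110111111 → 1, fb=0
19: 101111110 → 1, fb=0
20: 011111100 → 0, fb=1
21: 111111001 → 1, fb=0
22: 111110010 → 1, fb=1
23: 111100101 → 1, fb=1
24: 111001011 → 1, fb=0
25: 110010110 → 1, fb=1
26: 100101101 → 1, fb=0
27: 001011010 → 0, fb=1
28: 010110101 → 0, fb=0
29: 101101010 → 1, fb=0
30: 011010100 → 0, fb=0
31: 110101000 → 1, fb=0
32: 101010000 → 1, fb=1
33: 010100001 → 0, fb=0
34: 101000010 → 1, fb=1
35: 010000101 → 0, fb=0
36: 100001010 → 1, fb=0
37: 000010100 → 0, fb=0
38: 000101000 → 0, fb=1
39: 001010001 → 0, fb=0
40: 010100010 → 0, fb=0
41: 101000100 → 1, fb=1
42: 010001001 → 0, fb=1
43: 100010011 → 1, fb=1
44: 000100111 → 0, fb=0
45: 001001110 → 0, fb=1
46: 010011101 → 0, fb=1
47: 100111011 → 1, fb=0
48: 001110110 → 0, fb=0
49: 011101100 → 0, fb=1
50: 111011001 → 1, fb=0
51: 110110010 → 1, fb=1
52: 101100101 → 1, fb=1
53: 011001011 → 0, fb=1
54: 110010111 → 1, fb=1
55: 100101111 → 1, fb=0
56: 001011110 → 0, fb=1
57: 010111101 → 0, fb=1
58: 101111011 → 1, fb=0
59: 011110110 → 0, fb=0
60: 111101100 → 1, fb=0
61: 111011000 → 1, fb=0
62: 110110000 → 1, fb=1

111110110100100100110111111001011010100001010001001110110010111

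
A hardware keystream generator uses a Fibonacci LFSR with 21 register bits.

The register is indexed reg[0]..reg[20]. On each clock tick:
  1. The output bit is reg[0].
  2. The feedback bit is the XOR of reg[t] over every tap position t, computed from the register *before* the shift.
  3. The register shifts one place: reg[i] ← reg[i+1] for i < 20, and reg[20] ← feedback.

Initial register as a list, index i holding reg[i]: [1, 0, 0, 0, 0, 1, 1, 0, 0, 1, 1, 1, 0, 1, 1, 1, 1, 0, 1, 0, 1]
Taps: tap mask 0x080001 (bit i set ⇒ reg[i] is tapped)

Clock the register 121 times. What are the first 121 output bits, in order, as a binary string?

1000011001110111101011111100001101100100011001111110001111010110100110010100110111000101101000101101100000100100000100100

step | reg (before) | out | fb
   0 | 100001100111011110101 | 1 | 1
   1 | 000011001110111101011 | 0 | 1
   2 | 000110011101111010111 | 0 | 1
   3 | 001100111011110101111 | 0 | 1
   4 | 011001110111101011111 | 0 | 1
   5 | 110011101111010111111 | 1 | 0
   6 | 100111011110101111110 | 1 | 0
   7 | 001110111101011111100 | 0 | 0
   8 | 011101111010111111000 | 0 | 0
   9 | 111011110101111110000 | 1 | 1
  10 | 110111101011111100001 | 1 | 1
  11 | 101111010111111000011 | 1 | 0
  12 | 011110101111110000110 | 0 | 1
  13 | 111101011111100001101 | 1 | 1
  14 | 111010111111000011011 | 1 | 0
  15 | 110101111110000110110 | 1 | 0
  16 | 101011111100001101100 | 1 | 1
  17 | 010111111000011011001 | 0 | 0
  18 | 101111110000110110010 | 1 | 0
  19 | 011111100001101100100 | 0 | 0
  20 | 111111000011011001000 | 1 | 1
  21 | 111110000110110010001 | 1 | 1
  22 | 111100001101100100011 | 1 | 0
  23 | 111000011011001000110 | 1 | 0
  24 | 110000110110010001100 | 1 | 1
  25 | 100001101100100011001 | 1 | 1
  26 | 000011011001000110011 | 0 | 1
  27 | 000110110010001100111 | 0 | 1
  28 | 001101100100011001111 | 0 | 1
  29 | 011011001000110011111 | 0 | 1
  30 | 110110010001100111111 | 1 | 0
  31 | 101100100011001111110 | 1 | 0
  32 | 011001000110011111100 | 0 | 0
  33 | 110010001100111111000 | 1 | 1
  34 | 100100011001111110001 | 1 | 1
  35 | 001000110011111100011 | 0 | 1
  36 | 010001100111111000111 | 0 | 1
  37 | 100011001111110001111 | 1 | 0
  38 | 000110011111100011110 | 0 | 1
  39 | 001100111111000111101 | 0 | 0
  40 | 011001111110001111010 | 0 | 1
  41 | 110011111100011110101 | 1 | 1
  42 | 100111111000111101011 | 1 | 0
  43 | 001111110001111010110 | 0 | 1
  44 | 011111100011110101101 | 0 | 0
  45 | 111111000111101011010 | 1 | 0
  46 | 111110001111010110100 | 1 | 1
  47 | 111100011110101101001 | 1 | 1
  48 | 111000111101011010011 | 1 | 0
  49 | 110001111010110100110 | 1 | 0
  50 | 100011110101101001100 | 1 | 1
  51 | 000111101011010011001 | 0 | 0
  52 | 001111010110100110010 | 0 | 1
  53 | 011110101101001100101 | 0 | 0
  54 | 111101011010011001010 | 1 | 0
  55 | 111010110100110010100 | 1 | 1
  56 | 110101101001100101001 | 1 | 1
  57 | 101011010011001010011 | 1 | 0
  58 | 010110100110010100110 | 0 | 1
  59 | 101101001100101001101 | 1 | 1
  60 | 011010011001010011011 | 0 | 1
  61 | 110100110010100110111 | 1 | 0
  62 | 101001100101001101110 | 1 | 0
  63 | 010011001010011011100 | 0 | 0
  64 | 100110010100110111000 | 1 | 1
  65 | 001100101001101110001 | 0 | 0
  66 | 011001010011011100010 | 0 | 1
  67 | 110010100110111000101 | 1 | 1
  68 | 100101001101110001011 | 1 | 0
  69 | 001010011011100010110 | 0 | 1
  70 | 010100110111000101101 | 0 | 0
  71 | 101001101110001011010 | 1 | 0
  72 | 010011011100010110100 | 0 | 0
  73 | 100110111000101101000 | 1 | 1
  74 | 001101110001011010001 | 0 | 0
  75 | 011011100010110100010 | 0 | 1
  76 | 110111000101101000101 | 1 | 1
  77 | 101110001011010001011 | 1 | 0
  78 | 011100010110100010110 | 0 | 1
  79 | 111000101101000101101 | 1 | 1
  80 | 110001011010001011011 | 1 | 0
  81 | 100010110100010110110 | 1 | 0
  82 | 000101101000101101100 | 0 | 0
  83 | 001011010001011011000 | 0 | 0
  84 | 010110100010110110000 | 0 | 0
  85 | 101101000101101100000 | 1 | 1
  86 | 011010001011011000001 | 0 | 0
  87 | 110100010110110000010 | 1 | 0
  88 | 101000101101100000100 | 1 | 1
  89 | 010001011011000001001 | 0 | 0
  90 | 100010110110000010010 | 1 | 0
  91 | 000101101100000100100 | 0 | 0
  92 | 001011011000001001000 | 0 | 0
  93 | 010110110000010010000 | 0 | 0
  94 | 101101100000100100000 | 1 | 1
  95 | 011011000001001000001 | 0 | 0
  96 | 110110000010010000010 | 1 | 0
  97 | 101100000100100000100 | 1 | 1
  98 | 011000001001000001001 | 0 | 0
  99 | 110000010010000010010 | 1 | 0
 100 | 100000100100000100100 | 1 | 1
 101 | 000001001000001001001 | 0 | 0
 102 | 000010010000010010010 | 0 | 1
 103 | 000100100000100100101 | 0 | 0
 104 | 001001000001001001010 | 0 | 1
 105 | 010010000010010010101 | 0 | 0
 106 | 100100000100100101010 | 1 | 0
 107 | 001000001001001010100 | 0 | 0
 108 | 010000010010010101000 | 0 | 0
 109 | 100000100100101010000 | 1 | 1
 110 | 000001001001010100001 | 0 | 0
 111 | 000010010010101000010 | 0 | 1
 112 | 000100100101010000101 | 0 | 0
 113 | 001001001010100001010 | 0 | 1
 114 | 010010010101000010101 | 0 | 0
 115 | 100100101010000101010 | 1 | 0
 116 | 001001010100001010100 | 0 | 0
 117 | 010010101000010101000 | 0 | 0
 118 | 100101010000101010000 | 1 | 1
 119 | 001010100001010100001 | 0 | 0
 120 | 010101000010101000010 | 0 | 1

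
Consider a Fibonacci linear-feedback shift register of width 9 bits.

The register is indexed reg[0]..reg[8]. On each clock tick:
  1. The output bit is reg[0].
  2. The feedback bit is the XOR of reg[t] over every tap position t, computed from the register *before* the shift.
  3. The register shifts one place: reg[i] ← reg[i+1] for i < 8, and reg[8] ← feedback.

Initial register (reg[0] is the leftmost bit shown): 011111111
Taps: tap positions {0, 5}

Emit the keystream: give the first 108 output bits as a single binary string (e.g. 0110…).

011111111100001111011100001011001101101111010000111001100001001000101011101011110010010111001110000001110111

step | reg (before) | out | fb
   0 | 011111111 | 0 | 1
   1 | 111111111 | 1 | 0
   2 | 111111110 | 1 | 0
   3 | 111111100 | 1 | 0
   4 | 111111000 | 1 | 0
   5 | 111110000 | 1 | 1
   6 | 111100001 | 1 | 1
   7 | 111000011 | 1 | 1
   8 | 110000111 | 1 | 1
   9 | 100001111 | 1 | 0
  10 | 000011110 | 0 | 1
  11 | 000111101 | 0 | 1
  12 | 001111011 | 0 | 1
  13 | 011110111 | 0 | 0
  14 | 111101110 | 1 | 0
  15 | 111011100 | 1 | 0
  16 | 110111000 | 1 | 0
  17 | 101110000 | 1 | 1
  18 | 011100001 | 0 | 0
  19 | 111000010 | 1 | 1
  20 | 110000101 | 1 | 1
  21 | 100001011 | 1 | 0
  22 | 000010110 | 0 | 0
  23 | 000101100 | 0 | 1
  24 | 001011001 | 0 | 1
  25 | 010110011 | 0 | 0
  26 | 101100110 | 1 | 1
  27 | 011001101 | 0 | 1
  28 | 110011011 | 1 | 0
  29 | 100110110 | 1 | 1
  30 | 001101101 | 0 | 1
  31 | 011011011 | 0 | 1
  32 | 110110111 | 1 | 1
  33 | 101101111 | 1 | 0
  34 | 011011110 | 0 | 1
  35 | 110111101 | 1 | 0
  36 | 101111010 | 1 | 0
  37 | 011110100 | 0 | 0
  38 | 111101000 | 1 | 0
  39 | 111010000 | 1 | 1
  40 | 110100001 | 1 | 1
  41 | 101000011 | 1 | 1
  42 | 010000111 | 0 | 0
  43 | 100001110 | 1 | 0
  44 | 000011100 | 0 | 1
  45 | 000111001 | 0 | 1
  46 | 001110011 | 0 | 0
  47 | 011100110 | 0 | 0
  48 | 111001100 | 1 | 0
  49 | 110011000 | 1 | 0
  50 | 100110000 | 1 | 1
  51 | 001100001 | 0 | 0
  52 | 011000010 | 0 | 0
  53 | 110000100 | 1 | 1
  54 | 100001001 | 1 | 0
  55 | 000010010 | 0 | 0
  56 | 000100100 | 0 | 0
  57 | 001001000 | 0 | 1
  58 | 010010001 | 0 | 0
  59 | 100100010 | 1 | 1
  60 | 001000101 | 0 | 0
  61 | 010001010 | 0 | 1
  62 | 100010101 | 1 | 1
  63 | 000101011 | 0 | 1
  64 | 001010111 | 0 | 0
  65 | 010101110 | 0 | 1
  66 | 101011101 | 1 | 0
  67 | 010111010 | 0 | 1
  68 | 101110101 | 1 | 1
  69 | 011101011 | 0 | 1
  70 | 111010111 | 1 | 1
  71 | 110101111 | 1 | 0
  72 | 101011110 | 1 | 0
  73 | 010111100 | 0 | 1
  74 | 101111001 | 1 | 0
  75 | 011110010 | 0 | 0
  76 | 111100100 | 1 | 1
  77 | 111001001 | 1 | 0
  78 | 110010010 | 1 | 1
  79 | 100100101 | 1 | 1
  80 | 001001011 | 0 | 1
  81 | 010010111 | 0 | 0
  82 | 100101110 | 1 | 0
  83 | 001011100 | 0 | 1
  84 | 010111001 | 0 | 1
  85 | 101110011 | 1 | 1
  86 | 011100111 | 0 | 0
  87 | 111001110 | 1 | 0
  88 | 110011100 | 1 | 0
  89 | 100111000 | 1 | 0
  90 | 001110000 | 0 | 0
  91 | 011100000 | 0 | 0
  92 | 111000000 | 1 | 1
  93 | 110000001 | 1 | 1
  94 | 100000011 | 1 | 1
  95 | 000000111 | 0 | 0
  96 | 000001110 | 0 | 1
  97 | 000011101 | 0 | 1
  98 | 000111011 | 0 | 1
  99 | 001110111 | 0 | 0
 100 | 011101110 | 0 | 1
 101 | 111011101 | 1 | 0
 102 | 110111010 | 1 | 0
 103 | 101110100 | 1 | 1
 104 | 011101001 | 0 | 1
 105 | 111010011 | 1 | 1
 106 | 110100111 | 1 | 1
 107 | 101001111 | 1 | 0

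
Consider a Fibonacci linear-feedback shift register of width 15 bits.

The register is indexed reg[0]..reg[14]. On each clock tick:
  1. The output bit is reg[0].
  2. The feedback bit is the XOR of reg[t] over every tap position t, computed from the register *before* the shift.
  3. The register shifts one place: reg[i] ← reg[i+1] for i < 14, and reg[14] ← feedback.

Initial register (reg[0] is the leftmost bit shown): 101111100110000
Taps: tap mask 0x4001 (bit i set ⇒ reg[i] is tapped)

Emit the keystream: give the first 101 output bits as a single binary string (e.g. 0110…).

10111110011000011010100010000010011000011111100010000010101000011111100110000010101000100000011001111

k : reg_k → out_k, fb_k
0: 101111100110000 → 1, fb=1
1: 011111001100001 → 0, fb=1
2: 111110011000011 → 1, fb=0
3: 111100110000110 → 1, fb=1
4: 111001100001101 → 1, fb=0
5: 110011000011010 → 1, fb=1
6: 100110000110101 → 1, fb=0
7: 001100001101010 → 0, fb=0
8: 011000011010100 → 0, fb=0
9: 110000110101000 → 1, fb=1
10: 100001101010001 → 1, fb=0
11: 000011010100010 → 0, fb=0
12: 000110101000100 → 0, fb=0
13: 001101010001000 → 0, fb=0
14: 011010100010000 → 0, fb=0
15: 110101000100000 → 1, fb=1
16: 101010001000001 → 1, fb=0
17: 010100010000010 → 0, fb=0
18: 101000100000100 → 1, fb=1
19: 010001000001001 → 0, fb=1
20: 100010000010011 → 1, fb=0
21: 000100000100110 → 0, fb=0
22: 001000001001100 → 0, fb=0
23: 010000010011000 → 0, fb=0
24: 100000100110000 → 1, fb=1
25: 000001001100001 → 0, fb=1
26: 000010011000011 → 0, fb=1
27: 000100110000111 → 0, fb=1
28: 001001100001111 → 0, fb=1
29: 010011000011111 → 0, fb=1
30: 100110000111111 → 1, fb=0
31: 001100001111110 → 0, fb=0
32: 011000011111100 → 0, fb=0
33: 110000111111000 → 1, fb=1
34: 100001111110001 → 1, fb=0
35: 000011111100010 → 0, fb=0
36: 000111111000100 → 0, fb=0
37: 001111110001000 → 0, fb=0
38: 011111100010000 → 0, fb=0
39: 111111000100000 → 1, fb=1
40: 111110001000001 → 1, fb=0
41: 111100010000010 → 1, fb=1
42: 111000100000101 → 1, fb=0
43: 110001000001010 → 1, fb=1
44: 100010000010101 → 1, fb=0
45: 000100000101010 → 0, fb=0
46: 001000001010100 → 0, fb=0
47: 010000010101000 → 0, fb=0
48: 100000101010000 → 1, fb=1
49: 000001010100001 → 0, fb=1
50: 000010101000011 → 0, fb=1
51: 000101010000111 → 0, fb=1
52: 001010100001111 → 0, fb=1
53: 010101000011111 → 0, fb=1
54: 101010000111111 → 1, fb=0
55: 010100001111110 → 0, fb=0
56: 101000011111100 → 1, fb=1
57: 010000111111001 → 0, fb=1
58: 100001111110011 → 1, fb=0
59: 000011111100110 → 0, fb=0
60: 000111111001100 → 0, fb=0
61: 001111110011000 → 0, fb=0
62: 011111100110000 → 0, fb=0
63: 111111001100000 → 1, fb=1
64: 111110011000001 → 1, fb=0
65: 111100110000010 → 1, fb=1
66: 111001100000101 → 1, fb=0
67: 110011000001010 → 1, fb=1
68: 100110000010101 → 1, fb=0
69: 001100000101010 → 0, fb=0
70: 011000001010100 → 0, fb=0
71: 110000010101000 → 1, fb=1
72: 100000101010001 → 1, fb=0
73: 000001010100010 → 0, fb=0
74: 000010101000100 → 0, fb=0
75: 000101010001000 → 0, fb=0
76: 001010100010000 → 0, fb=0
77: 010101000100000 → 0, fb=0
78: 101010001000000 → 1, fb=1
79: 010100010000001 → 0, fb=1
80: 101000100000011 → 1, fb=0
81: 010001000000110 → 0, fb=0
82: 100010000001100 → 1, fb=1
83: 000100000011001 → 0, fb=1
84: 001000000110011 → 0, fb=1
85: 010000001100111 → 0, fb=1
86: 100000011001111 → 1, fb=0
87: 000000110011110 → 0, fb=0
88: 000001100111100 → 0, fb=0
89: 000011001111000 → 0, fb=0
90: 000110011110000 → 0, fb=0
91: 001100111100000 → 0, fb=0
92: 011001111000000 → 0, fb=0
93: 110011110000000 → 1, fb=1
94: 100111100000001 → 1, fb=0
95: 001111000000010 → 0, fb=0
96: 011110000000100 → 0, fb=0
97: 111100000001000 → 1, fb=1
98: 111000000010001 → 1, fb=0
99: 110000000100010 → 1, fb=1
100: 100000001000101 → 1, fb=0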